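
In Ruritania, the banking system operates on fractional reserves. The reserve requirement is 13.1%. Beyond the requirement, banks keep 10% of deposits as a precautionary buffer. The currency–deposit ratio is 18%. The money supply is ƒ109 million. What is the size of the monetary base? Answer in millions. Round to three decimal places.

The money multiplier is m = (1 + c) / (rr + e + c) = (1 + 0.18) / (0.131 + 0.1 + 0.18) ≈ 2.8710462.
MB = M / m = 109 / 2.8710462 ≈ 37.9653 million.

ƒ37.965 million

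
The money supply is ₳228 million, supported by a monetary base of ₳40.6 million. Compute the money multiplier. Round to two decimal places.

5.62

The money multiplier is m = M / MB = 228 / 40.6 ≈ 5.61576.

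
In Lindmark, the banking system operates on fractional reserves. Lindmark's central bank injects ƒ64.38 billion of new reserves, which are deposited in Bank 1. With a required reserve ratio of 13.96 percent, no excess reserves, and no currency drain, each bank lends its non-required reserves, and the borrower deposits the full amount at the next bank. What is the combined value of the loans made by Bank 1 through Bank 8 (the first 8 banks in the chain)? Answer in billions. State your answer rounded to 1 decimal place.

Bank i lends (1 − rr)^i of the original deposit: Bank 1 lends 64.38·0.8604 ≈ 55.3926, Bank 2 lends 64.38·0.8604² ≈ 47.6598, and so on.
Summing a geometric series: total = 64.38·[0.8604·(1 − 0.8604^8) / (1 − 0.8604)] ≈ 277.6242 billion.

ƒ277.6 billion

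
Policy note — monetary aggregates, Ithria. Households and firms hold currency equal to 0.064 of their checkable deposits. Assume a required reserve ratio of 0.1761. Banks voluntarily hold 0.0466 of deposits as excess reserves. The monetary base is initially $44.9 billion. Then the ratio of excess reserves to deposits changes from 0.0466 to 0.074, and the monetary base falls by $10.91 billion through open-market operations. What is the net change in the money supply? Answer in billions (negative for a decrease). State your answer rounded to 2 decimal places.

Before: m₁ = (1 + 0.064) / (0.1761 + 0.0466 + 0.064) ≈ 3.71120, MB₁ = 44.9, so M₁ = 3.71120 × 44.9 ≈ 166.6329 billion.
After: m₂ = (1 + 0.064) / (0.1761 + 0.074 + 0.064) ≈ 3.38746, MB₂ = 44.9 − 10.91 = 33.99, so M₂ = 3.38746 × 33.99 ≈ 115.1398 billion.
ΔM = M₂ − M₁ = 115.1398 − 166.6329 = -51.4931 billion.

-51.49 billion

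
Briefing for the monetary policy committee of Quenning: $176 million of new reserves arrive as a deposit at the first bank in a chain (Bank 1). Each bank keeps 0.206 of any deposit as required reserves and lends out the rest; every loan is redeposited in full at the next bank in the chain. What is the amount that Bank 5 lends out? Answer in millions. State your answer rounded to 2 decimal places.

$55.54 million

Each bank lends a fraction (1 − rr) = 0.7940 of the deposit it receives, so Bank 5 receives 176·0.7940^4 and lends 176·0.7940^5 ≈ 55.5412 million.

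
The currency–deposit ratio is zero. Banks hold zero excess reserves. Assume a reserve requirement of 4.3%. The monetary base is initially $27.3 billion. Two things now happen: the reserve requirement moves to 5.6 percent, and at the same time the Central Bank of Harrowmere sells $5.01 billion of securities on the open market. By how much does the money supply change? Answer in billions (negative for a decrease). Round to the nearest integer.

-237 billion

Before: m₁ = 1 / (0.043) ≈ 23.2558, MB₁ = 27.3, so M₁ = 23.2558 × 27.3 ≈ 634.8833 billion.
After: m₂ = 1 / (0.056) ≈ 17.8571, MB₂ = 27.3 − 5.01 = 22.29, so M₂ = 17.8571 × 22.29 ≈ 398.0348 billion.
ΔM = M₂ − M₁ = 398.0348 − 634.8833 = -236.8485 billion.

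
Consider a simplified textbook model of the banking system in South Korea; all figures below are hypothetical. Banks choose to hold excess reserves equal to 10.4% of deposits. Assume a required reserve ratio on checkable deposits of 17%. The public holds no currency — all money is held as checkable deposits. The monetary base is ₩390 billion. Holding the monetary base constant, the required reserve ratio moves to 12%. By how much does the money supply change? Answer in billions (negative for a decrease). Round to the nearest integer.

₩318 billion

Initially m₁ = 1 / (0.17 + 0.104) ≈ 3.6496, so M₁ = 3.6496 × 390 = 1423.344 billion.
After the change m₂ = 1 / (0.12 + 0.104) ≈ 4.4643, so M₂ = 4.4643 × 390 = 1741.077 billion.
ΔM = M₂ − M₁ = 1741.077 − 1423.344 = 317.733 billion.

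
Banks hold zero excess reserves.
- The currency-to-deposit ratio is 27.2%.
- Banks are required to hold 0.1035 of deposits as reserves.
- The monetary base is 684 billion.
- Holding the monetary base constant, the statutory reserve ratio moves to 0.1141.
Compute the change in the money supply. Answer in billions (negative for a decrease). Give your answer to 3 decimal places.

-63.612 billion

Initially m₁ = (1 + 0.272) / (0.1035 + 0.272) ≈ 3.3874834, so M₁ = 3.3874834 × 684 ≈ 2317.0386 billion.
After the change m₂ = (1 + 0.272) / (0.1141 + 0.272) ≈ 3.2944833, so M₂ = 3.2944833 × 684 ≈ 2253.4266 billion.
ΔM = M₂ − M₁ = 2253.4266 − 2317.0386 = -63.612 billion.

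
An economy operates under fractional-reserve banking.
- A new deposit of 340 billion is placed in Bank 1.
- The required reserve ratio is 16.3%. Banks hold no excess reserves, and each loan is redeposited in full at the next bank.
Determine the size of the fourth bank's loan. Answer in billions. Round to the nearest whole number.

167 billion

Each bank lends a fraction (1 − rr) = 0.8370 of the deposit it receives, so Bank 4 receives 340·0.8370^3 and lends 340·0.8370^4 ≈ 166.8710 billion.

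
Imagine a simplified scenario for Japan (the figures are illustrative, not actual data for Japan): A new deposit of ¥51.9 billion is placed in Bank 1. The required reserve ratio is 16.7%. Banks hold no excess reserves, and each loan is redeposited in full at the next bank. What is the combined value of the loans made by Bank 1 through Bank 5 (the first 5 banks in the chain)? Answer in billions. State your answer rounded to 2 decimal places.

¥155.05 billion

Bank i lends (1 − rr)^i of the original deposit: Bank 1 lends 51.9·0.8330 = 43.2327, Bank 2 lends 51.9·0.8330² ≈ 36.0128, and so on.
Summing a geometric series: total = 51.9·[0.8330·(1 − 0.8330^5) / (1 − 0.8330)] ≈ 155.0489 billion.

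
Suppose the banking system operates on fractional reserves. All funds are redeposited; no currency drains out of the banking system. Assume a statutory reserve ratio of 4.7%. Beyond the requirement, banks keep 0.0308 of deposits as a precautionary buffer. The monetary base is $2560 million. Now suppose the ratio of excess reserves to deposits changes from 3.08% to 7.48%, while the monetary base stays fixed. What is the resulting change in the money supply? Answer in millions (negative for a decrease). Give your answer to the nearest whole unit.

-11887 million

Initially m₁ = 1 / (0.047 + 0.0308) ≈ 12.85347, so M₁ = 12.85347 × 2560 = 32904.8832 million.
After the change m₂ = 1 / (0.047 + 0.0748) ≈ 8.21018, so M₂ = 8.21018 × 2560 = 21018.0608 million.
ΔM = M₂ − M₁ = 21018.0608 − 32904.8832 = -11886.8224 million.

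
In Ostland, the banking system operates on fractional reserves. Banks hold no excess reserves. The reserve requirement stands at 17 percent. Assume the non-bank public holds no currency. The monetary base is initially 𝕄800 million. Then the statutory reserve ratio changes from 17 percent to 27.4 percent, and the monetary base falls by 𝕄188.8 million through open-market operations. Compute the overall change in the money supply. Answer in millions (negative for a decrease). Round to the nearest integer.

Before: m₁ = 1 / (0.17) ≈ 5.8824, MB₁ = 800, so M₁ = 5.8824 × 800 = 4705.92 million.
After: m₂ = 1 / (0.274) ≈ 3.6496, MB₂ = 800 − 188.8 = 611.2, so M₂ = 3.6496 × 611.2 ≈ 2230.6355 million.
ΔM = M₂ − M₁ = 2230.6355 − 4705.92 = -2475.2845 million.

-2475 million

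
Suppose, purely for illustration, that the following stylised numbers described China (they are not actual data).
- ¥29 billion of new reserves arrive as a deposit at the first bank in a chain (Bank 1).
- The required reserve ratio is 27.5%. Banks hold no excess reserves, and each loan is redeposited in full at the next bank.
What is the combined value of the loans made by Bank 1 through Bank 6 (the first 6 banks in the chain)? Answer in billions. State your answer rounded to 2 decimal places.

¥65.35 billion

Bank i lends (1 − rr)^i of the original deposit: Bank 1 lends 29·0.7250 = 21.0250, Bank 2 lends 29·0.7250² ≈ 15.2431, and so on.
Summing a geometric series: total = 29·[0.7250·(1 − 0.7250^6) / (1 − 0.7250)] ≈ 65.3518 billion.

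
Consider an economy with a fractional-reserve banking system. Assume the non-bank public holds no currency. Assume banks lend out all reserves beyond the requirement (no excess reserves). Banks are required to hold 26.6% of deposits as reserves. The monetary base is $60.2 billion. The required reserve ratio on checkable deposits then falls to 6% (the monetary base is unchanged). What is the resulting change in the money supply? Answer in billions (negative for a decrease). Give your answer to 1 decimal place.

Initially m₁ = 1 / (0.266) ≈ 3.7594, so M₁ = 3.7594 × 60.2 ≈ 226.3159 billion.
After the change m₂ = 1 / (0.06) ≈ 16.6667, so M₂ = 16.6667 × 60.2 ≈ 1003.3353 billion.
ΔM = M₂ − M₁ = 1003.3353 − 226.3159 = 777.0194 billion.

$777.0 billion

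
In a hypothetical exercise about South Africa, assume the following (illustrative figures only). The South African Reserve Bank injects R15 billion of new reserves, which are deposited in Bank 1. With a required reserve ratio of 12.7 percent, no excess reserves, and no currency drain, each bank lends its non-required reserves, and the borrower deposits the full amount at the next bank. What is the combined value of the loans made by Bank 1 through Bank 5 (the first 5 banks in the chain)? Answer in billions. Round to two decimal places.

R50.83 billion

Bank i lends (1 − rr)^i of the original deposit: Bank 1 lends 15·0.8730 = 13.0950, Bank 2 lends 15·0.8730² ≈ 11.4319, and so on.
Summing a geometric series: total = 15·[0.8730·(1 − 0.8730^5) / (1 − 0.8730)] ≈ 50.8257 billion.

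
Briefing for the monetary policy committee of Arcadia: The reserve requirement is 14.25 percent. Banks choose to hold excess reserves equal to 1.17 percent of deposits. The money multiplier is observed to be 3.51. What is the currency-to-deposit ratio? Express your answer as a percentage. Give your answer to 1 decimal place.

Using m = 3.51. From m = (1 + c)/(c + rr + e), rearranging gives 1 + c = m·(c + rr + e), so c·(1 − m) = m·(rr + e) − 1.
Hence c = [m·(rr + e) − 1]/(1 − m) = [3.51 × (0.1425 + 0.0117) − 1] / (1 − 3.51) ≈ 0.182772.

18.3%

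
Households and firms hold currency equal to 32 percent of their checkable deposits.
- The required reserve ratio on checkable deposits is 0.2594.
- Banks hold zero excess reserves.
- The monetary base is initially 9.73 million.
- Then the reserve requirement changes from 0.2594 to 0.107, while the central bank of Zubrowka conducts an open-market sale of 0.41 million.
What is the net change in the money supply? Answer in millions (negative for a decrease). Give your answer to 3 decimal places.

6.644 million

Before: m₁ = (1 + 0.32) / (0.2594 + 0.32) ≈ 2.27822, MB₁ = 9.73, so M₁ = 2.27822 × 9.73 ≈ 22.1671 million.
After: m₂ = (1 + 0.32) / (0.107 + 0.32) ≈ 3.09133, MB₂ = 9.73 − 0.41 = 9.32, so M₂ = 3.09133 × 9.32 ≈ 28.8112 million.
ΔM = M₂ − M₁ = 28.8112 − 22.1671 = 6.6441 million.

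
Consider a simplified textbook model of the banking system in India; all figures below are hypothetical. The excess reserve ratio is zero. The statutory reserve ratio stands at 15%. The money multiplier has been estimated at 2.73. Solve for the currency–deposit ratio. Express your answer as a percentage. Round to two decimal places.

Using m = 2.73. From m = (1 + c)/(c + rr + e), rearranging gives 1 + c = m·(c + rr + e), so c·(1 − m) = m·(rr + e) − 1.
Hence c = [m·(rr + e) − 1]/(1 − m) = [2.73 × (0.15 + 0) − 1] / (1 − 2.73) ≈ 0.341329.

34.13%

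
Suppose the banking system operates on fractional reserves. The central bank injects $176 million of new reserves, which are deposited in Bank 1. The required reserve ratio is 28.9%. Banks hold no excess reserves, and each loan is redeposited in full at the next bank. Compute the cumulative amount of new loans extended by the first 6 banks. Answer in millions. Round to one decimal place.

Bank i lends (1 − rr)^i of the original deposit: Bank 1 lends 176·0.7110 = 125.1360, Bank 2 lends 176·0.7110² ≈ 88.9717, and so on.
Summing a geometric series: total = 176·[0.7110·(1 − 0.7110^6) / (1 − 0.7110)] ≈ 377.0592 million.

$377.1 million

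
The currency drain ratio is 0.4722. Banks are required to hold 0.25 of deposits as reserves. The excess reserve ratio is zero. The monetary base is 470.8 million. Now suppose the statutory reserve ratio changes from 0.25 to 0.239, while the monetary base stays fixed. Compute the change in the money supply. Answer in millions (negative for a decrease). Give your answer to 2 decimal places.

Initially m₁ = (1 + 0.4722) / (0.25 + 0.4722) ≈ 2.038493, so M₁ = 2.038493 × 470.8 ≈ 959.7225 million.
After the change m₂ = (1 + 0.4722) / (0.239 + 0.4722) ≈ 2.070022, so M₂ = 2.070022 × 470.8 ≈ 974.5664 million.
ΔM = M₂ − M₁ = 974.5664 − 959.7225 = 14.8439 million.

14.84 million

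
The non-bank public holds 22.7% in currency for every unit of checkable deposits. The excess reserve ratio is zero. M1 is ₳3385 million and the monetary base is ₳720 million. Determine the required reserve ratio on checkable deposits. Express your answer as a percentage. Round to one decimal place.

Using m = M/MB = 3385/720 ≈ 4.701389. Since m = (1 + c)/(c + rr + e), the denominator satisfies c + rr + e = (1 + c)/m = (1 + 0.227) / 4.701389 ≈ 0.260987.
With c = 0.227 and e = 0, the required reserve ratio on checkable deposits is 0.260987 − 0.227 − 0 = 0.033987.

3.4%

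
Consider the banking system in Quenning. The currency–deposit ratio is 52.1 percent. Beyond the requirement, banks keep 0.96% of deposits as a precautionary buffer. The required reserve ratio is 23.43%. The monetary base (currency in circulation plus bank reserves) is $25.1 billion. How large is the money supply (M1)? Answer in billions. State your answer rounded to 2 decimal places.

$49.91 billion

The money multiplier is m = (1 + c) / (rr + e + c) = (1 + 0.521) / (0.2343 + 0.0096 + 0.521) ≈ 1.98850.
So M = m × MB = 1.98850 × 25.1 ≈ 49.9113 billion.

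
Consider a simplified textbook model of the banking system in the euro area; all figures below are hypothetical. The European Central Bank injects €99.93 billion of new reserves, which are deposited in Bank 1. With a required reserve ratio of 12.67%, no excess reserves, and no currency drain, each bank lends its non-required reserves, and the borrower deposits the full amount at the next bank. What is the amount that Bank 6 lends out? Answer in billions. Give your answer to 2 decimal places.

Each bank lends a fraction (1 − rr) = 0.8733 of the deposit it receives, so Bank 6 receives 99.93·0.8733^5 and lends 99.93·0.8733^6 ≈ 44.3278 billion.

€44.33 billion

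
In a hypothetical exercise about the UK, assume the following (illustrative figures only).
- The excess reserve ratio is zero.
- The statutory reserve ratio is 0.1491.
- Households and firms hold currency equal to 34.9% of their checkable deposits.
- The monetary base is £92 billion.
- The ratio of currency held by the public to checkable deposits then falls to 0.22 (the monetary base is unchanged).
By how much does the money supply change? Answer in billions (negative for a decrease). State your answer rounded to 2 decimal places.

£54.93 billion

Initially m₁ = (1 + 0.349) / (0.1491 + 0.349) ≈ 2.70829, so M₁ = 2.70829 × 92 ≈ 249.1627 billion.
After the change m₂ = (1 + 0.22) / (0.1491 + 0.22) ≈ 3.30534, so M₂ = 3.30534 × 92 ≈ 304.0913 billion.
ΔM = M₂ − M₁ = 304.0913 − 249.1627 = 54.9286 billion.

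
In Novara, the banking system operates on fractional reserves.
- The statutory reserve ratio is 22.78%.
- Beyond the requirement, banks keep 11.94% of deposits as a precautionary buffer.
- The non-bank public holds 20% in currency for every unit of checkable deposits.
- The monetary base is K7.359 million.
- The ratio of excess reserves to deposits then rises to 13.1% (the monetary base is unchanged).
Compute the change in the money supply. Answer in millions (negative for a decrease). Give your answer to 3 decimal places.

Initially m₁ = (1 + 0.2) / (0.2278 + 0.1194 + 0.2) ≈ 2.19298, so M₁ = 2.19298 × 7.359 ≈ 16.1381 million.
After the change m₂ = (1 + 0.2) / (0.2278 + 0.131 + 0.2) ≈ 2.14746, so M₂ = 2.14746 × 7.359 ≈ 15.8032 million.
ΔM = M₂ − M₁ = 15.8032 − 16.1381 = -0.3349 million.

-0.335 million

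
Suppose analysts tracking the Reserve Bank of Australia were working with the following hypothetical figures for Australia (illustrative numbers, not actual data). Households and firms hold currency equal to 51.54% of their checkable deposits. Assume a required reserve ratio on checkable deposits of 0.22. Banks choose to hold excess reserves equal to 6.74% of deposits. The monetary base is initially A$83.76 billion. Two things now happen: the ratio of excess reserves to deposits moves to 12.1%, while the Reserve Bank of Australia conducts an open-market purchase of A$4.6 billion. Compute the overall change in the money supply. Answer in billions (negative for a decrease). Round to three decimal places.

-1.756 billion

Before: m₁ = (1 + 0.5154) / (0.22 + 0.0674 + 0.5154) ≈ 1.887643, MB₁ = 83.76, so M₁ = 1.887643 × 83.76 ≈ 158.109 billion.
After: m₂ = (1 + 0.5154) / (0.22 + 0.121 + 0.5154) ≈ 1.769500, MB₂ = 83.76 + 4.6 = 88.36, so M₂ = 1.769500 × 88.36 ≈ 156.353 billion.
ΔM = M₂ − M₁ = 156.353 − 158.109 = -1.756 billion.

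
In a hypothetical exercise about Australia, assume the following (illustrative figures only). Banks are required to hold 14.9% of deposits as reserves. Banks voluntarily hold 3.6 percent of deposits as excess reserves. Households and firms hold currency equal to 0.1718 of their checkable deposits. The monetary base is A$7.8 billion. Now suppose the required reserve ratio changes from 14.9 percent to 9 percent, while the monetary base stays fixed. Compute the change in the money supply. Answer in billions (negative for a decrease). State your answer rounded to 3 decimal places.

Initially m₁ = (1 + 0.1718) / (0.149 + 0.036 + 0.1718) ≈ 3.28419, so M₁ = 3.28419 × 7.8 ≈ 25.6167 billion.
After the change m₂ = (1 + 0.1718) / (0.09 + 0.036 + 0.1718) ≈ 3.93486, so M₂ = 3.93486 × 7.8 ≈ 30.6919 billion.
ΔM = M₂ − M₁ = 30.6919 − 25.6167 = 5.0752 billion.

A$5.075 billion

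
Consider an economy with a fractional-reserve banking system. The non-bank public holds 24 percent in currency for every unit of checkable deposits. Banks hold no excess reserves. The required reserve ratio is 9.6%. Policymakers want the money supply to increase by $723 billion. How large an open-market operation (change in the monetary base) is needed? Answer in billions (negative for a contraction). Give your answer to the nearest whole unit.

$196 billion

The money multiplier is m = (1 + c) / (rr + c) = (1 + 0.24) / (0.096 + 0.24) ≈ 3.6905.
ΔMB = ΔM / m = (+723) / 3.6905 ≈ 195.9084 billion.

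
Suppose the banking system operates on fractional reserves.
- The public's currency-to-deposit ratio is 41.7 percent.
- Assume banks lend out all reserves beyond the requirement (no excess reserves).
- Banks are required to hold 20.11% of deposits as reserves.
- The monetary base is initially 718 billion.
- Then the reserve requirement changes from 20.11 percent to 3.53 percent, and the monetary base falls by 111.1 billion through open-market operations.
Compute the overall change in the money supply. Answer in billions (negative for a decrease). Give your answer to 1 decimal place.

Before: m₁ = (1 + 0.417) / (0.2011 + 0.417) ≈ 2.29251, MB₁ = 718, so M₁ = 2.29251 × 718 ≈ 1646.0222 billion.
After: m₂ = (1 + 0.417) / (0.0353 + 0.417) ≈ 3.13288, MB₂ = 718 − 111.1 = 606.9, so M₂ = 3.13288 × 606.9 ≈ 1901.3449 billion.
ΔM = M₂ − M₁ = 1901.3449 − 1646.0222 = 255.3227 billion.

255.3 billion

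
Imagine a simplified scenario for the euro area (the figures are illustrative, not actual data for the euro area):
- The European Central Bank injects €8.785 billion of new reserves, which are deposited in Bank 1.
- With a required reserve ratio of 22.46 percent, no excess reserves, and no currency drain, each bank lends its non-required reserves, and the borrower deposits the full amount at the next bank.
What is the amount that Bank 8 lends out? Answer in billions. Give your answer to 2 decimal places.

€1.15 billion

Each bank lends a fraction (1 − rr) = 0.7754 of the deposit it receives, so Bank 8 receives 8.785·0.7754^7 and lends 8.785·0.7754^8 ≈ 1.1480 billion.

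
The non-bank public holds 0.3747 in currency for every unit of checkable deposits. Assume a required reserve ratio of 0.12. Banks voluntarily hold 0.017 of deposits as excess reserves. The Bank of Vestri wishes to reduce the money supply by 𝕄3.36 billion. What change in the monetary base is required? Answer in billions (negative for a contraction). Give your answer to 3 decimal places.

The money multiplier is m = (1 + c) / (rr + e + c) = (1 + 0.3747) / (0.12 + 0.017 + 0.3747) ≈ 2.68654.
ΔMB = ΔM / m = (−3.36) / 2.68654 ≈ -1.2507 billion.

-1.251 billion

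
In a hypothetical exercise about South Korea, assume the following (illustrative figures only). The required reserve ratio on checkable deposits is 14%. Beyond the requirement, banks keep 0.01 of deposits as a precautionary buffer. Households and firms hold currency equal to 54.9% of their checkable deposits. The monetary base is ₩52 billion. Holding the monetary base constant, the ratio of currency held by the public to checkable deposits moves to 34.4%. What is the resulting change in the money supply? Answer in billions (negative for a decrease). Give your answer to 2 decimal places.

Initially m₁ = (1 + 0.549) / (0.14 + 0.01 + 0.549) ≈ 2.21602, so M₁ = 2.21602 × 52 ≈ 115.233 billion.
After the change m₂ = (1 + 0.344) / (0.14 + 0.01 + 0.344) ≈ 2.72065, so M₂ = 2.72065 × 52 = 141.4738 billion.
ΔM = M₂ − M₁ = 141.4738 − 115.233 = 26.2408 billion.

₩26.24 billion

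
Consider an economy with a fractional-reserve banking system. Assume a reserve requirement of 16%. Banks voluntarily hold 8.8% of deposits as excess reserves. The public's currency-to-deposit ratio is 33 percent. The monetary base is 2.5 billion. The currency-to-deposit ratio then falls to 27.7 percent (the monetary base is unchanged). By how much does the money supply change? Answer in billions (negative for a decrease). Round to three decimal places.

0.328 billion

Initially m₁ = (1 + 0.33) / (0.16 + 0.088 + 0.33) ≈ 2.30104, so M₁ = 2.30104 × 2.5 = 5.7526 billion.
After the change m₂ = (1 + 0.277) / (0.16 + 0.088 + 0.277) ≈ 2.43238, so M₂ = 2.43238 × 2.5 ≈ 6.081 billion.
ΔM = M₂ − M₁ = 6.081 − 5.7526 = 0.3284 billion.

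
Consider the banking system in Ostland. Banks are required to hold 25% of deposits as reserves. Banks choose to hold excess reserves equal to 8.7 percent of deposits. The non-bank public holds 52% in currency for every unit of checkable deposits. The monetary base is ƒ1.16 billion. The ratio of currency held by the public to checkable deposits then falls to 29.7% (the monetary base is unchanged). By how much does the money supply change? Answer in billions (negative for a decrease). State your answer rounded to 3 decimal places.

Initially m₁ = (1 + 0.52) / (0.25 + 0.087 + 0.52) ≈ 1.77363, so M₁ = 1.77363 × 1.16 ≈ 2.0574 billion.
After the change m₂ = (1 + 0.297) / (0.25 + 0.087 + 0.297) ≈ 2.04574, so M₂ = 2.04574 × 1.16 ≈ 2.3731 billion.
ΔM = M₂ − M₁ = 2.3731 − 2.0574 = 0.3157 billion.

ƒ0.316 billion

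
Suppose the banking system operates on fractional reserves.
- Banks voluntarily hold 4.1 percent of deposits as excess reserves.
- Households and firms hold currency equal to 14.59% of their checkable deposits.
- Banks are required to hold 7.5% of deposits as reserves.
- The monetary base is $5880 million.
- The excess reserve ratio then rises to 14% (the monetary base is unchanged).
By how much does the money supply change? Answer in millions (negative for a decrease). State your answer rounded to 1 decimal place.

-7057.3 million

Initially m₁ = (1 + 0.1459) / (0.075 + 0.041 + 0.1459) ≈ 4.375334, so M₁ = 4.375334 × 5880 ≈ 25726.9639 million.
After the change m₂ = (1 + 0.1459) / (0.075 + 0.14 + 0.1459) ≈ 3.175118, so M₂ = 3.175118 × 5880 ≈ 18669.6938 million.
ΔM = M₂ − M₁ = 18669.6938 − 25726.9639 = -7057.2701 million.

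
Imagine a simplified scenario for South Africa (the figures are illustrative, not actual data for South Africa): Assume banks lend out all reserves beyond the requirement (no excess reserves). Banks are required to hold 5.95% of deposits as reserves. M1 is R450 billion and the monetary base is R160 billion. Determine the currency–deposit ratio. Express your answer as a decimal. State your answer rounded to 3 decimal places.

Using m = M/MB = 450/160 = 2.812500. From m = (1 + c)/(c + rr + e), rearranging gives 1 + c = m·(c + rr + e), so c·(1 − m) = m·(rr + e) − 1.
Hence c = [m·(rr + e) − 1]/(1 − m) = [2.812500 × (0.0595 + 0) − 1] / (1 − 2.812500) ≈ 0.459397.

0.459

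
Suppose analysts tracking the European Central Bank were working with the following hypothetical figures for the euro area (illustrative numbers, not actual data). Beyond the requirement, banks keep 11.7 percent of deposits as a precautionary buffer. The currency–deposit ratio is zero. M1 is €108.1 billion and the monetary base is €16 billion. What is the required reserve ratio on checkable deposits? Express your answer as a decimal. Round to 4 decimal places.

Using m = M/MB = 108.1/16 = 6.756250. Since m = (1 + c)/(c + rr + e), the denominator satisfies c + rr + e = (1 + c)/m = (1 + 0) / 6.756250 ≈ 0.148011.
With c = 0 and e = 0.117, the required reserve ratio on checkable deposits is 0.148011 − 0 − 0.117 = 0.031011.

0.0310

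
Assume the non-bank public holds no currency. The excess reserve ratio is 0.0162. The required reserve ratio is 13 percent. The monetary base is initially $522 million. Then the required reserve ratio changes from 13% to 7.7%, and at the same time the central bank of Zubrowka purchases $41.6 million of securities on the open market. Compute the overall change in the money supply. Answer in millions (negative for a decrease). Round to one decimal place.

Before: m₁ = 1 / (0.13 + 0.0162) ≈ 6.83995, MB₁ = 522, so M₁ = 6.83995 × 522 = 3570.4539 million.
After: m₂ = 1 / (0.077 + 0.0162) ≈ 10.72961, MB₂ = 522 + 41.6 = 563.6, so M₂ = 10.72961 × 563.6 ≈ 6047.2082 million.
ΔM = M₂ − M₁ = 6047.2082 − 3570.4539 = 2476.7543 million.

$2476.8 million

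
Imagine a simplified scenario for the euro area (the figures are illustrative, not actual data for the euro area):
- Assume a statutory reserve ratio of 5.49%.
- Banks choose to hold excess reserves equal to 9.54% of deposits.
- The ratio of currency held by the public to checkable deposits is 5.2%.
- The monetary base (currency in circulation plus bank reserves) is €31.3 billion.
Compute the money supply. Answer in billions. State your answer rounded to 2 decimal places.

€162.77 billion

The money multiplier is m = (1 + c) / (rr + e + c) = (1 + 0.052) / (0.0549 + 0.0954 + 0.052) ≈ 5.20020.
So M = m × MB = 5.20020 × 31.3 ≈ 162.7663 billion.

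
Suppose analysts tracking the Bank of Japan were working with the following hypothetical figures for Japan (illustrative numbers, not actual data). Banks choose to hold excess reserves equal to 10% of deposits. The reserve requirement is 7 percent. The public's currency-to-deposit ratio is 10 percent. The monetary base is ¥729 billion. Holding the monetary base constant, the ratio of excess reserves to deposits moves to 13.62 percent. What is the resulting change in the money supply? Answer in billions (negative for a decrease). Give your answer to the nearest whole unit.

-351 billion

Initially m₁ = (1 + 0.1) / (0.07 + 0.1 + 0.1) ≈ 4.0741, so M₁ = 4.0741 × 729 = 2970.0189 billion.
After the change m₂ = (1 + 0.1) / (0.07 + 0.1362 + 0.1) ≈ 3.5924, so M₂ = 3.5924 × 729 = 2618.8596 billion.
ΔM = M₂ − M₁ = 2618.8596 − 2970.0189 = -351.1593 billion.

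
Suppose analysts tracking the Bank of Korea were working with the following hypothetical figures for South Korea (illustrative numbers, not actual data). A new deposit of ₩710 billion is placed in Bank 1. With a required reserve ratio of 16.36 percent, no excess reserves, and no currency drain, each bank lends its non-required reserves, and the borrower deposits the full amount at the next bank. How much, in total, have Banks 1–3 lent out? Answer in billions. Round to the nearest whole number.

Bank i lends (1 − rr)^i of the original deposit: Bank 1 lends 710·0.8364 = 593.8440, Bank 2 lends 710·0.8364² ≈ 496.6911, and so on.
Summing a geometric series: total = 710·[0.8364·(1 − 0.8364^3) / (1 − 0.8364)] ≈ 1505.9676 billion.

₩1506 billion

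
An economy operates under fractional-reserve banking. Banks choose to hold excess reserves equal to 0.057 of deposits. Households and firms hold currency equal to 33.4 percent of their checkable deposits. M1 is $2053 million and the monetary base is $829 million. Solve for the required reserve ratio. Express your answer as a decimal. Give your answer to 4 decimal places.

0.1477

Using m = M/MB = 2053/829 ≈ 2.476478. Since m = (1 + c)/(c + rr + e), the denominator satisfies c + rr + e = (1 + c)/m = (1 + 0.334) / 2.476478 ≈ 0.538668.
With c = 0.334 and e = 0.057, the required reserve ratio is 0.538668 − 0.334 − 0.057 = 0.147668.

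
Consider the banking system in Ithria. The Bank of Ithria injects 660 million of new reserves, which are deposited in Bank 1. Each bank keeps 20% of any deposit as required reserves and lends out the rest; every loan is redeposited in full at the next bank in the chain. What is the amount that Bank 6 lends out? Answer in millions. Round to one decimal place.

Each bank lends a fraction (1 − rr) = 0.8000 of the deposit it receives, so Bank 6 receives 660·0.8000^5 and lends 660·0.8000^6 ≈ 173.0150 million.

173.0 million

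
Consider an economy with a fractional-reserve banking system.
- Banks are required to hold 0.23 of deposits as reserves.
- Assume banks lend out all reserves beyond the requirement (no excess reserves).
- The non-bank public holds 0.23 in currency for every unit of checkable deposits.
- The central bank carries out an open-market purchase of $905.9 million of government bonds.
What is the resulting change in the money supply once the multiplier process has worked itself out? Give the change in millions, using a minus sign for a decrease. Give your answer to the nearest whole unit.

The money multiplier is m = (1 + c) / (rr + c) = (1 + 0.23) / (0.23 + 0.23) ≈ 2.6739.
The purchase adds 905.9 million of base, so ΔM = m × ΔMB = 2.6739 × (+905.9) ≈ 2422.286 million.

$2422 million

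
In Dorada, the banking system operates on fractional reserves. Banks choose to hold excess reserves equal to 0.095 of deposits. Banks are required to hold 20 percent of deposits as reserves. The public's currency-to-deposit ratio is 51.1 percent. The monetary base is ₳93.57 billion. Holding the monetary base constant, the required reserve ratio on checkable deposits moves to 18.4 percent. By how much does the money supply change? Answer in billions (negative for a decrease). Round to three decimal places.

Initially m₁ = (1 + 0.511) / (0.2 + 0.095 + 0.511) ≈ 1.874690, so M₁ = 1.874690 × 93.57 ≈ 175.4147 billion.
After the change m₂ = (1 + 0.511) / (0.184 + 0.095 + 0.511) ≈ 1.912658, so M₂ = 1.912658 × 93.57 ≈ 178.9674 billion.
ΔM = M₂ − M₁ = 178.9674 − 175.4147 = 3.5527 billion.

₳3.553 billion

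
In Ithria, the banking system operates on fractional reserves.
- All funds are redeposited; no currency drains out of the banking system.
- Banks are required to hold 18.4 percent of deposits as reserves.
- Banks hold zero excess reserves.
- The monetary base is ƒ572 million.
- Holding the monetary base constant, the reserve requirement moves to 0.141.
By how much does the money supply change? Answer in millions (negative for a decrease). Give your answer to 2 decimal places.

Initially m₁ = 1 / (0.184) ≈ 5.434783, so M₁ = 5.434783 × 572 ≈ 3108.6959 million.
After the change m₂ = 1 / (0.141) ≈ 7.092199, so M₂ = 7.092199 × 572 ≈ 4056.7378 million.
ΔM = M₂ − M₁ = 4056.7378 − 3108.6959 = 948.0419 million.

ƒ948.04 million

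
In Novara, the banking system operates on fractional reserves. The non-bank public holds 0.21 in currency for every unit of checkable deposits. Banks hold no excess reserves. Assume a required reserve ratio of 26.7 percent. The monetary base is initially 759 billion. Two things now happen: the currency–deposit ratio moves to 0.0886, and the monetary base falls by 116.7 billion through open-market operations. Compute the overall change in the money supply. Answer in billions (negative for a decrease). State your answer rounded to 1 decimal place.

40.9 billion

Before: m₁ = (1 + 0.21) / (0.267 + 0.21) ≈ 2.53669, MB₁ = 759, so M₁ = 2.53669 × 759 ≈ 1925.3477 billion.
After: m₂ = (1 + 0.0886) / (0.267 + 0.0886) ≈ 3.06130, MB₂ = 759 − 116.7 = 642.3, so M₂ = 3.06130 × 642.3 ≈ 1966.273 billion.
ΔM = M₂ − M₁ = 1966.273 − 1925.3477 = 40.9253 billion.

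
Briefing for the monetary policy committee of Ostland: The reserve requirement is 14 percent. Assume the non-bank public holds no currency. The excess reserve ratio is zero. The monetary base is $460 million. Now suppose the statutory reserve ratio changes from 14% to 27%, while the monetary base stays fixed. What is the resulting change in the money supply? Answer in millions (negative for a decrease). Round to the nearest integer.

Initially m₁ = 1 / (0.14) ≈ 7.1429, so M₁ = 7.1429 × 460 = 3285.734 million.
After the change m₂ = 1 / (0.27) ≈ 3.7037, so M₂ = 3.7037 × 460 = 1703.702 million.
ΔM = M₂ − M₁ = 1703.702 − 3285.734 = -1582.032 million.

-1582 million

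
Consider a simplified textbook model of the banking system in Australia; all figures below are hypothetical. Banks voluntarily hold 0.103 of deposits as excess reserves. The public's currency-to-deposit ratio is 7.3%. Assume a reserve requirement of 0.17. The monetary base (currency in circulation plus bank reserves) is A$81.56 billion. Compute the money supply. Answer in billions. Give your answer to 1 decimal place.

The money multiplier is m = (1 + c) / (rr + e + c) = (1 + 0.073) / (0.17 + 0.103 + 0.073) ≈ 3.1012.
So M = m × MB = 3.1012 × 81.56 ≈ 252.9339 billion.

A$252.9 billion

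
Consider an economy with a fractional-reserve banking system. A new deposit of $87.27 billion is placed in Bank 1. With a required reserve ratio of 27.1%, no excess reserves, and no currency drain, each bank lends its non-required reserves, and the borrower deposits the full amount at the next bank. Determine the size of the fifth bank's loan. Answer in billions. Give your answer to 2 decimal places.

Each bank lends a fraction (1 − rr) = 0.7290 of the deposit it receives, so Bank 5 receives 87.27·0.7290^4 and lends 87.27·0.7290^5 ≈ 17.9681 billion.

$17.97 billion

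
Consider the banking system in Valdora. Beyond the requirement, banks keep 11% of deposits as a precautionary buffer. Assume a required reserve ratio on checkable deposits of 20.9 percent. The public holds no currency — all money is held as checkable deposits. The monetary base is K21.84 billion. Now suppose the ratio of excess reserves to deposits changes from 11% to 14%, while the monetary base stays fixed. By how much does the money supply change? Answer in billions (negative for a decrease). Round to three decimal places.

Initially m₁ = 1 / (0.209 + 0.11) ≈ 3.134796, so M₁ = 3.134796 × 21.84 ≈ 68.4639 billion.
After the change m₂ = 1 / (0.209 + 0.14) ≈ 2.865330, so M₂ = 2.865330 × 21.84 ≈ 62.5788 billion.
ΔM = M₂ − M₁ = 62.5788 − 68.4639 = -5.8851 billion.

-5.885 billion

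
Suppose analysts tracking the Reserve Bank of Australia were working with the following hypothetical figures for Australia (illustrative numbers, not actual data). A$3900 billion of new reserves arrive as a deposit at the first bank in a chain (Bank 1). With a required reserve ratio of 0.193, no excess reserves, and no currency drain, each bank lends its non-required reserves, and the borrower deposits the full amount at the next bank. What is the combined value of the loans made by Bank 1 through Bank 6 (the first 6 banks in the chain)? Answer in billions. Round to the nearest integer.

A$11803 billion

Bank i lends (1 − rr)^i of the original deposit: Bank 1 lends 3900·0.8070 = 3147.3000, Bank 2 lends 3900·0.8070² = 2539.8711, and so on.
Summing a geometric series: total = 3900·[0.8070·(1 − 0.8070^6) / (1 − 0.8070)] ≈ 11803.0085 billion.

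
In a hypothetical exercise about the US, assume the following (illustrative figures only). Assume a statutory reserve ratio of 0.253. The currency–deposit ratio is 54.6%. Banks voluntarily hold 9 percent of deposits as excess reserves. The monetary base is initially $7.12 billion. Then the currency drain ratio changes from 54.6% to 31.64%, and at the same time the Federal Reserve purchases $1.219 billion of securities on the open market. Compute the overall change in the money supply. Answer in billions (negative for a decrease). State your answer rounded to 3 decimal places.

$4.266 billion

Before: m₁ = (1 + 0.546) / (0.253 + 0.09 + 0.546) ≈ 1.73903, MB₁ = 7.12, so M₁ = 1.73903 × 7.12 ≈ 12.3819 billion.
After: m₂ = (1 + 0.3164) / (0.253 + 0.09 + 0.3164) ≈ 1.99636, MB₂ = 7.12 + 1.219 = 8.339, so M₂ = 1.99636 × 8.339 ≈ 16.6476 billion.
ΔM = M₂ − M₁ = 16.6476 − 12.3819 = 4.2657 billion.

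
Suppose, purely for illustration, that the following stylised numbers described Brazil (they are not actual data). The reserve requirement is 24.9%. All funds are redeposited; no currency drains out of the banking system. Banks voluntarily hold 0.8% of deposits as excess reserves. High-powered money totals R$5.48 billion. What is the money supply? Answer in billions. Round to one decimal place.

The money multiplier is m = 1 / (rr + e) = 1 / (0.249 + 0.008) ≈ 3.8911.
So M = m × MB = 3.8911 × 5.48 ≈ 21.3232 billion.

R$21.3 billion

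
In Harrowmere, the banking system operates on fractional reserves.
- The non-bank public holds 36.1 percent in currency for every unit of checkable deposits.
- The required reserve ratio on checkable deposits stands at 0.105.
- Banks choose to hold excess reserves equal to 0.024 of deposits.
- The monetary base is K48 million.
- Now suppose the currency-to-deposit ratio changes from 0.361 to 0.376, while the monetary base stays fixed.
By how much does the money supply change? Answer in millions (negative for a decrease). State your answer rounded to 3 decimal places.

-2.534 million

Initially m₁ = (1 + 0.361) / (0.105 + 0.024 + 0.361) ≈ 2.777551, so M₁ = 2.777551 × 48 ≈ 133.3224 million.
After the change m₂ = (1 + 0.376) / (0.105 + 0.024 + 0.376) ≈ 2.724752, so M₂ = 2.724752 × 48 ≈ 130.7881 million.
ΔM = M₂ − M₁ = 130.7881 − 133.3224 = -2.5343 million.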